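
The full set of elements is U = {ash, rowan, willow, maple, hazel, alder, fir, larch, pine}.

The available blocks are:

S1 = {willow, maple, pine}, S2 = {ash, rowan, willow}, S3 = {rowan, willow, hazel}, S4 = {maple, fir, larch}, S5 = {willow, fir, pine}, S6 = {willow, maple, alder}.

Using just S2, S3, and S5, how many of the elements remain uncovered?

3

Union of S2, S3, S5 = {ash, rowan, willow, hazel, fir, pine}.
Not covered: maple, alder, larch — 3 elements.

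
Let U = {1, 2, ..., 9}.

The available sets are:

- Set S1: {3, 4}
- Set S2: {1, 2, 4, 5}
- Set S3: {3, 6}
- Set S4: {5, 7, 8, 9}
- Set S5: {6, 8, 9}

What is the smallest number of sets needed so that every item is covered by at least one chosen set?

S2, S3, and S4 cover everything between them: the union {1, 2, 3, 4, 5, 6, 7, 8, 9} is all of U.
Each set has at most 4 items, and 2·4 = 8 < 9 — so at least 3 sets are needed, and 3 is optimal.

3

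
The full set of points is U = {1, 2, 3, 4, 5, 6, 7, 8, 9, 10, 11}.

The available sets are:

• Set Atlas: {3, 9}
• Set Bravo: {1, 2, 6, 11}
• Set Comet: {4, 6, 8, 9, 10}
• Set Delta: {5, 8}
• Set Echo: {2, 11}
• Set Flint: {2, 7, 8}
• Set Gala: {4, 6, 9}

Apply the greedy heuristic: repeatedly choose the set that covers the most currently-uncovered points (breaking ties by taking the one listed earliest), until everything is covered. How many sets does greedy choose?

Greedy: pick Comet (covers 5 new) → pick Bravo (covers 3 new) → pick Atlas (covers 1 new) → pick Delta (covers 1 new) → pick Flint (covers 1 new). Total picks: 5.

5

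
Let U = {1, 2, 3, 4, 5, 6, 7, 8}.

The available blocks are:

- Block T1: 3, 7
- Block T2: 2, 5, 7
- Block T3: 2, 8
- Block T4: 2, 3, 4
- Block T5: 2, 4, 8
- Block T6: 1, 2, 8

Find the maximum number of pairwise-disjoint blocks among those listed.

T1, T5 are pairwise disjoint (T1={3,7}; T5={2,4,8}).
Every remaining block overlaps one of these, and no 3 of the listed blocks are pairwise disjoint, so 2 is the maximum.

2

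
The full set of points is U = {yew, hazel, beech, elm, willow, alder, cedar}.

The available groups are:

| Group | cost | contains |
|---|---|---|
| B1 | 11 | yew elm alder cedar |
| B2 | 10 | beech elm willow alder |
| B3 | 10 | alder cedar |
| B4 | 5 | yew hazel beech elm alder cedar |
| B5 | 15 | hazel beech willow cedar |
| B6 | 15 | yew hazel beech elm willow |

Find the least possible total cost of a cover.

B2, B4 together cover every point (B2 ∪ B4 = {yew, hazel, beech, elm, willow, alder, cedar}); total cost 10 + 5 = 15.
No covering selection has total cost below 15.

15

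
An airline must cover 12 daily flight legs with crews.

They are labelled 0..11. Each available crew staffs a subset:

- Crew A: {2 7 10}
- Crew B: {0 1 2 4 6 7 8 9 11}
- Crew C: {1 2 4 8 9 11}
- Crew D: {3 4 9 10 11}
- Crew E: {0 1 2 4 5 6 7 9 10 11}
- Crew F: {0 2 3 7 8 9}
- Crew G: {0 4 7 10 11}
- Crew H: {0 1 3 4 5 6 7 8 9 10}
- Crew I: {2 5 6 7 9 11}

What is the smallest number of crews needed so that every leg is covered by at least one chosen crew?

2

E and F together: E ∪ F = {0, 1, 2, 3, 4, 5, 6, 7, 8, 9, 10, 11} — every leg is covered.
No single crew has all 12 legs (the largest, E, has 10), so 2 is optimal.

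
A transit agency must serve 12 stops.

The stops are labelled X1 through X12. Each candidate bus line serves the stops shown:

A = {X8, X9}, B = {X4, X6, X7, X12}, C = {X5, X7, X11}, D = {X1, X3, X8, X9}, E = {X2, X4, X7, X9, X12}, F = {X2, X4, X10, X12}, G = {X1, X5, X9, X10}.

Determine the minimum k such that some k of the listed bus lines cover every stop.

B and C and D and F together: B ∪ C ∪ D ∪ F = {X1, X2, X3, X4, X5, X6, X7, X8, X9, X10, X11, X12} — every stop is covered.
Only C contains X11, so C is forced; the remaining 9 stops need at least 3 more bus lines (each remaining bus line adds at most 4) — so at least 4 bus lines are needed, and 4 is optimal.

4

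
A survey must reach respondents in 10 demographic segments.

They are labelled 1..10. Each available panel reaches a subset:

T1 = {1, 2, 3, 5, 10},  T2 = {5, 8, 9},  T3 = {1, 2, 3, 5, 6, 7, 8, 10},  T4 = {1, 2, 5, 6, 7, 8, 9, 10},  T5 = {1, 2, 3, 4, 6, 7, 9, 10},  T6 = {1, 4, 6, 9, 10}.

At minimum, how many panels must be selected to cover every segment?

Take {T3, T6}. Their union is {1, 2, 3, 4, 5, 6, 7, 8, 9, 10}, which is all 10 segments.
No single panel has all 10 segments (the largest, T3, has 8), so 2 is optimal.

2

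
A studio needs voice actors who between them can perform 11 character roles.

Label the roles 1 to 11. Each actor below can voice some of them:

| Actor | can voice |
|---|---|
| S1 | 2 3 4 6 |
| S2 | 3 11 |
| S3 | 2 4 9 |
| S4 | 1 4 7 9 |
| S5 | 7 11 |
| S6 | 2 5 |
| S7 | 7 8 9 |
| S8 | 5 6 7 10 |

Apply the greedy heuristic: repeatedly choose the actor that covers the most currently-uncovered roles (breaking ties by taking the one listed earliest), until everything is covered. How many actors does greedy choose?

5

Greedy: pick S1 (covers 4 new) → pick S4 (covers 3 new) → pick S8 (covers 2 new) → pick S2 (covers 1 new) → pick S7 (covers 1 new). Total picks: 5.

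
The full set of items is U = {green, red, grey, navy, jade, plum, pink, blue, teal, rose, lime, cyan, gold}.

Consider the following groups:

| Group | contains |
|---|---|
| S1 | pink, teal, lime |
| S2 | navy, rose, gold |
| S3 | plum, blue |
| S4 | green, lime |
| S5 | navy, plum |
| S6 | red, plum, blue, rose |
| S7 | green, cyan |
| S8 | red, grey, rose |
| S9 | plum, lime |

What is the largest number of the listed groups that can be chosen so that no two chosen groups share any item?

S1, S5, S7, S8 are pairwise disjoint (S1={pink,teal,lime}; S5={navy,plum}; S7={green,cyan}; S8={red,grey,rose}).
Every remaining group overlaps one of these, and no 5 of the listed groups are pairwise disjoint, so 4 is the maximum.

4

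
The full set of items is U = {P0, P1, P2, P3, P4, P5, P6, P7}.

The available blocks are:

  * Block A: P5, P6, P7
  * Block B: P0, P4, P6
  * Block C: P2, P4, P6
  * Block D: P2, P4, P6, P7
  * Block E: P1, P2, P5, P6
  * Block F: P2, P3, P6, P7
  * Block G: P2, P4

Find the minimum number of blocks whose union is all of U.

3

B, E, and F cover everything between them: the union {P0, P1, P2, P3, P4, P5, P6, P7} is all of U.
Only B contains P0, so B is forced; the remaining 5 items need at least 2 more blocks (each remaining block adds at most 3) — so at least 3 blocks are needed, and 3 is optimal.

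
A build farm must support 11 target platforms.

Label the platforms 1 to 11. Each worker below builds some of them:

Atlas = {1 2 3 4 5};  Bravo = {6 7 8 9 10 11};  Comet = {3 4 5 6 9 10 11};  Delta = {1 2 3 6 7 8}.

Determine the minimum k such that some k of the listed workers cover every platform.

Take {Atlas, Bravo}. Their union is {1, 2, 3, 4, 5, 6, 7, 8, 9, 10, 11}, which is all 11 platforms.
No single worker has all 11 platforms (the largest, Comet, has 7), so 2 is optimal.

2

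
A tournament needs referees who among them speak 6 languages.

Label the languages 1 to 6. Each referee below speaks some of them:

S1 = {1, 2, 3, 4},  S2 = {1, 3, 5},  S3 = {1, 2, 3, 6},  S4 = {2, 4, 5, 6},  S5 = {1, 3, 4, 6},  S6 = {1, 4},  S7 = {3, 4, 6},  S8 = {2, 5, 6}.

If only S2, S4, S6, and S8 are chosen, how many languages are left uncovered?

Union of S2, S4, S6, S8 = {1, 2, 3, 4, 5, 6} — that's every language, so 0 are uncovered.

0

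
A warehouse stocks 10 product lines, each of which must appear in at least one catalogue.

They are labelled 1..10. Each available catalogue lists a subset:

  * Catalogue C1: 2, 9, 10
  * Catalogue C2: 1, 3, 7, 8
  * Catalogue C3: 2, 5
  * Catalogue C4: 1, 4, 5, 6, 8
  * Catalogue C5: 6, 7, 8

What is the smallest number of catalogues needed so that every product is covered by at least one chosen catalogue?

C1 and C2 and C4 together: C1 ∪ C2 ∪ C4 = {1, 2, 3, 4, 5, 6, 7, 8, 9, 10} — every product is covered.
Only C2 contains 3, so C2 is forced; the remaining 6 products need at least 2 more catalogues (each remaining catalogue adds at most 3) — so at least 3 catalogues are needed, and 3 is optimal.

3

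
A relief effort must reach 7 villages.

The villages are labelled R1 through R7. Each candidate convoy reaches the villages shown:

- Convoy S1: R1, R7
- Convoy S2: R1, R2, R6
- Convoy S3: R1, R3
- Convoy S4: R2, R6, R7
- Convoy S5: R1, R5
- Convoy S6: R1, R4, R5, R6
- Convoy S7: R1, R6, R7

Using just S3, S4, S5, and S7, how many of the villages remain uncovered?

1

Union of S3, S4, S5, S7 = {R1, R2, R3, R5, R6, R7}.
Not covered: R4 — 1 village.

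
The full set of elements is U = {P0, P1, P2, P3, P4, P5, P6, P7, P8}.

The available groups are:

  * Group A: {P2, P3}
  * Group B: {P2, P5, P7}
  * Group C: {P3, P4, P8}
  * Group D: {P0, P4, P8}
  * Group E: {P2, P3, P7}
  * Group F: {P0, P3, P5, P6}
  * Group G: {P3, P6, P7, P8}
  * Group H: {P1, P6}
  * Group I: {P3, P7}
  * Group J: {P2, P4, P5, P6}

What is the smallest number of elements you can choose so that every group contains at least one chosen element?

Take T = {P0, P2, P3, P6}. Each listed group contains at least one of these, so T is a hitting set of size 4.
No choice of 3 elements meets every group, so 4 is the minimum.

4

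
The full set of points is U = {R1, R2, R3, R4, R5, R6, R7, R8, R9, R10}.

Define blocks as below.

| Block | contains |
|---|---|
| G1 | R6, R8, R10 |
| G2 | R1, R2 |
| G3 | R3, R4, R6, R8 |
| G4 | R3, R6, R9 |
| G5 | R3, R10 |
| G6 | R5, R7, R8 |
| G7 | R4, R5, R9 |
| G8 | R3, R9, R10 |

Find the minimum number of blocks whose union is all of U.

G2, G3, G6, and G8 cover everything between them: the union {R1, R2, R3, R4, R5, R6, R7, R8, R9, R10} is all of U.
Only G6 contains R7, so G6 is forced; the remaining 7 points need at least 3 more blocks (each remaining block adds at most 3) — so at least 4 blocks are needed, and 4 is optimal.

4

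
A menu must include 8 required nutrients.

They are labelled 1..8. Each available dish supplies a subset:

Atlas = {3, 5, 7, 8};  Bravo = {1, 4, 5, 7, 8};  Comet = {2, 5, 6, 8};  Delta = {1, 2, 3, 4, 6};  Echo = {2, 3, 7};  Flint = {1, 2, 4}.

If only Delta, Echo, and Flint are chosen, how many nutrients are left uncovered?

2

Union of Delta, Echo, Flint = {1, 2, 3, 4, 6, 7}.
Not covered: 5, 8 — 2 nutrients.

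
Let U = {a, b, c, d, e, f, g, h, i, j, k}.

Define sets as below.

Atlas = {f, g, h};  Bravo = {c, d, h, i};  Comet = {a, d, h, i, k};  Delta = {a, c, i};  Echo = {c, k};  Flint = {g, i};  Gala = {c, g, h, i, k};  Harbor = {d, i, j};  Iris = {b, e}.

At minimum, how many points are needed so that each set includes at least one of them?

The 4 points {b, g, i, k} hit every set.
The sets Atlas, Echo, Harbor, Iris are pairwise disjoint, so any hitting set needs a separate point for each — at least 4. Hence 4 is optimal.

4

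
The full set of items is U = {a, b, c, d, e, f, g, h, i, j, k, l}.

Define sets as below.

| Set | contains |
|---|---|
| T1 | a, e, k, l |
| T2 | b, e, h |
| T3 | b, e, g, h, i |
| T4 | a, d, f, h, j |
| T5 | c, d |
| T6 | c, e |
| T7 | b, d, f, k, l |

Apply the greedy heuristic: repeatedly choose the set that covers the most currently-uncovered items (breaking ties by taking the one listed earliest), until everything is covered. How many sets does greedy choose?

Greedy: pick T3 (covers 5 new) → pick T4 (covers 4 new) → pick T1 (covers 2 new) → pick T5 (covers 1 new). Total picks: 4.

4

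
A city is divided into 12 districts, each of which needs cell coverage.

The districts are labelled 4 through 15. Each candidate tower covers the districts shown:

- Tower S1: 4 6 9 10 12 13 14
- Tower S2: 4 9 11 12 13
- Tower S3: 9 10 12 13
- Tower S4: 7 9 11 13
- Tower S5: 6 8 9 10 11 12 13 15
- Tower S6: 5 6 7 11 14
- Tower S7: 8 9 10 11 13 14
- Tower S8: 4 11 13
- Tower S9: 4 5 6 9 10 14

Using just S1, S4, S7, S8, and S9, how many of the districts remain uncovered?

Union of S1, S4, S7, S8, S9 = {4, 5, 6, 7, 8, 9, 10, 11, 12, 13, 14}.
Not covered: 15 — 1 district.

1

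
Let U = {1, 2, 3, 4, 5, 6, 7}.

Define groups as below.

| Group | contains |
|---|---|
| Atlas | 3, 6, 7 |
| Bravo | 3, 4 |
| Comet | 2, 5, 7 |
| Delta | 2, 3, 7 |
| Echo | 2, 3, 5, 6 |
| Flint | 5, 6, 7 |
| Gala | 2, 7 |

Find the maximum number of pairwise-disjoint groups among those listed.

2

Bravo, Flint are pairwise disjoint (Bravo={3,4}; Flint={5,6,7}).
Every remaining group overlaps one of these, and no 3 of the listed groups are pairwise disjoint, so 2 is the maximum.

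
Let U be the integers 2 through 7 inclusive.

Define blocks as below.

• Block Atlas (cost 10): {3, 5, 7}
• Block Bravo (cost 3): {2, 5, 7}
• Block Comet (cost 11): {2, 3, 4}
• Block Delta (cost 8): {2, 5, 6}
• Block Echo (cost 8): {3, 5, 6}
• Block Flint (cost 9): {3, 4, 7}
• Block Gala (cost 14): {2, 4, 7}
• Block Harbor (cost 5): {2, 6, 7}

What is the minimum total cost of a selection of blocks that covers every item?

Delta, Flint together cover every item (Delta ∪ Flint = {2, 3, 4, 5, 6, 7}); total cost 8 + 9 = 17.
The greedy pick Bravo, Echo, Flint costs 20; no covering selection beats 17.

17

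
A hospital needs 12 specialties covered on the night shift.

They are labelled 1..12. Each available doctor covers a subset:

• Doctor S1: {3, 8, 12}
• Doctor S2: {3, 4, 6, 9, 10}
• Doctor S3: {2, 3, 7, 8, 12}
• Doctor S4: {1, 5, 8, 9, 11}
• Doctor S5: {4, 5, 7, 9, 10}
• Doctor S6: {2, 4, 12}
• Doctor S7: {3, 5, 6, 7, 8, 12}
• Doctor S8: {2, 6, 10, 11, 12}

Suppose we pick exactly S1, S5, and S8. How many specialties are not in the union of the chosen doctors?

1

Union of S1, S5, S8 = {2, 3, 4, 5, 6, 7, 8, 9, 10, 11, 12}.
Not covered: 1 — 1 specialty.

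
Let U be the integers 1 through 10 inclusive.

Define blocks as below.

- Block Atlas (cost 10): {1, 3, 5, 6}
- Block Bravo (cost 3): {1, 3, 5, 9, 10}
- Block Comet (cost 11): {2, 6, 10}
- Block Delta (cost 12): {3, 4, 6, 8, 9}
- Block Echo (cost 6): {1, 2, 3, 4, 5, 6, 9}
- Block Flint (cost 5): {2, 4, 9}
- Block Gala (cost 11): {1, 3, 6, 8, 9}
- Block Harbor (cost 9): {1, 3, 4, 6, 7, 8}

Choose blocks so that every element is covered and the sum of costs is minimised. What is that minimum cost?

17

Bravo, Flint, Harbor together cover every element (Bravo ∪ Flint ∪ Harbor = {1, 2, 3, 4, 5, 6, 7, 8, 9, 10}); total cost 3 + 5 + 9 = 17.
The greedy pick Bravo, Echo, Harbor costs 18; no covering selection beats 17.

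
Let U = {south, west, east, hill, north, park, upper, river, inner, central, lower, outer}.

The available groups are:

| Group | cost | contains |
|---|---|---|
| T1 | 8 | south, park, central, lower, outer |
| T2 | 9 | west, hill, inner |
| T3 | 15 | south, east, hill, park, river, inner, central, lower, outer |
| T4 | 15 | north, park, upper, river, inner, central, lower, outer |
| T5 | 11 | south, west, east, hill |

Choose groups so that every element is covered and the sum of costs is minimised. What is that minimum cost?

26

T4, T5 together cover every element (T4 ∪ T5 = {south, west, east, hill, north, park, upper, river, inner, central, lower, outer}); total cost 15 + 11 = 26.
The greedy pick T1, T2, T4, T5 costs 43; no covering selection beats 26.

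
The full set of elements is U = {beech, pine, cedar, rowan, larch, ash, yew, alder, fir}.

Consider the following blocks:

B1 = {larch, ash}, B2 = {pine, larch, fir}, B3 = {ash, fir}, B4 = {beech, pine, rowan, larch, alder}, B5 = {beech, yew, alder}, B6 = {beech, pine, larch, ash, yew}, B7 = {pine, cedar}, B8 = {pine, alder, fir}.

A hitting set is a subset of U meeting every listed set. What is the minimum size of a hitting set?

3

The 3 elements {pine, ash, yew} hit every block.
The blocks B1, B5, B7 are pairwise disjoint, so any hitting set needs a separate element for each — at least 3. Hence 3 is optimal.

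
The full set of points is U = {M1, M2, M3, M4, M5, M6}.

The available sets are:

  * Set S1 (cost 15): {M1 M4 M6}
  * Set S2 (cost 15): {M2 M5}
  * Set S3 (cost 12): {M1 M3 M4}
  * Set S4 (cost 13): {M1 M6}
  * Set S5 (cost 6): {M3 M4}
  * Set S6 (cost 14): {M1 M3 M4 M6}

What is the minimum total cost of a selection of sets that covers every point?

29

S2, S6 together cover every point (S2 ∪ S6 = {M1, M2, M3, M4, M5, M6}); total cost 15 + 14 = 29.
The greedy pick S5, S4, S2 costs 34; no covering selection beats 29.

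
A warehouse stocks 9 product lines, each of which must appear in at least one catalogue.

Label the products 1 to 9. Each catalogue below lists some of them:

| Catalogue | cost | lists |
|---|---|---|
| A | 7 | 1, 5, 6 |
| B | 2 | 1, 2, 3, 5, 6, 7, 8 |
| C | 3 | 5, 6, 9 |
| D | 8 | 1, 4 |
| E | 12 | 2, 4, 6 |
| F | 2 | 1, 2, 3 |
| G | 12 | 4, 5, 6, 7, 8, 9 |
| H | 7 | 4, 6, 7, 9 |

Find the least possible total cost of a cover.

9

B, H together cover every product (B ∪ H = {1, 2, 3, 4, 5, 6, 7, 8, 9}); total cost 2 + 7 = 9.
The greedy pick B, C, H costs 12; no covering selection beats 9.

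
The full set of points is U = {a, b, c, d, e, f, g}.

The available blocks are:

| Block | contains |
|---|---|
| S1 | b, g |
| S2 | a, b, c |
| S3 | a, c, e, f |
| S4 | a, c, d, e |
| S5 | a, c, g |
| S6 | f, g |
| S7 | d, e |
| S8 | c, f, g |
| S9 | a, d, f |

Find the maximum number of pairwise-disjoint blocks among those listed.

3

S2, S6, S7 are pairwise disjoint (S2={a,b,c}; S6={f,g}; S7={d,e}).
Every remaining block overlaps one of these, and no 4 of the listed blocks are pairwise disjoint, so 3 is the maximum.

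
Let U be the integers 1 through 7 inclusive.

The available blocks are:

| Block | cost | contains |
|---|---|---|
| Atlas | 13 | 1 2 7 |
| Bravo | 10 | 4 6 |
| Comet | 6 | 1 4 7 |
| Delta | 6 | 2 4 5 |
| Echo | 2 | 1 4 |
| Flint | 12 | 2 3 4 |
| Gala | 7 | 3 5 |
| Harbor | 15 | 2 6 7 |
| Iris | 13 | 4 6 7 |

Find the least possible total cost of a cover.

Echo, Gala, Harbor together cover every item (Echo ∪ Gala ∪ Harbor = {1, 2, 3, 4, 5, 6, 7}); total cost 2 + 7 + 15 = 24.
The greedy pick Echo, Delta, Comet, Gala, Bravo costs 31; no covering selection beats 24.

24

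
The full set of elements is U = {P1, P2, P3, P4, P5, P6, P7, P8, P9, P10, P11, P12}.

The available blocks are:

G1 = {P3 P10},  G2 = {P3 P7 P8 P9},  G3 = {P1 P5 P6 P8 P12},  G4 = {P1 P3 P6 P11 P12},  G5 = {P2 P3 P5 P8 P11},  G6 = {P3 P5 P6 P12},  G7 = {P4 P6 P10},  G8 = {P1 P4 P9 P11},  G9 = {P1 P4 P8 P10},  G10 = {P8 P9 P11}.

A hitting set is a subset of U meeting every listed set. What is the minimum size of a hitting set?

Take H = {P3, P4, P8}. Each listed block contains at least one of these, so H is a hitting set of size 3.
No choice of 2 elements meets every block, so 3 is the minimum.

3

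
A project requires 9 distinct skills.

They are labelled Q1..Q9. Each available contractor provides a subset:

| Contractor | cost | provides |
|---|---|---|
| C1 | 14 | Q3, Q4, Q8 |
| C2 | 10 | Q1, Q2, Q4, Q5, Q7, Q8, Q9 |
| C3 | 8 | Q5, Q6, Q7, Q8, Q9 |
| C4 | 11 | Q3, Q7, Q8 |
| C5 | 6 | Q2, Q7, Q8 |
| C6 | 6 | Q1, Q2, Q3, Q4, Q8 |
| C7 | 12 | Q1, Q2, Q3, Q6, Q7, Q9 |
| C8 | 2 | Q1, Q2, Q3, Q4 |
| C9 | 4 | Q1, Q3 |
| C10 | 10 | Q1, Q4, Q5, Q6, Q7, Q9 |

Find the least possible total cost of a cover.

10

C3, C8 together cover every skill (C3 ∪ C8 = {Q1, Q2, Q3, Q4, Q5, Q6, Q7, Q8, Q9}); total cost 8 + 2 = 10.
No covering selection has total cost below 10.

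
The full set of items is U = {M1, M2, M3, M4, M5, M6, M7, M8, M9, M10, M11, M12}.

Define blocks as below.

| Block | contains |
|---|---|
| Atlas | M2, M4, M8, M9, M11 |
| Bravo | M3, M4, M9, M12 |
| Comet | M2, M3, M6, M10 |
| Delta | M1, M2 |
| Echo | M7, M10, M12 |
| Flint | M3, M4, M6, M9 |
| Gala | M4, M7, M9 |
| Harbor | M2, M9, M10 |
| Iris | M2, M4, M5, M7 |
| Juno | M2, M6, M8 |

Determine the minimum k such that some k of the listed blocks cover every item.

5

Atlas, Delta, Echo, Flint, and Iris cover everything between them: the union {M1, M2, M3, M4, M5, M6, M7, M8, M9, M10, M11, M12} is all of U.
No 4 of the 10 blocks cover everything (all 210 combinations miss at least one item), so 5 is optimal.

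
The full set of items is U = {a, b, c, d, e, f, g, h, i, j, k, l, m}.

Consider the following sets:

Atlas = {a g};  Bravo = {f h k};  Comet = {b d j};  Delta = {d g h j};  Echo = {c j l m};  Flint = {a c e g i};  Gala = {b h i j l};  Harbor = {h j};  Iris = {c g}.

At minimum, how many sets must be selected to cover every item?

4

Bravo, Comet, Echo, and Flint cover everything between them: the union {a, b, c, d, e, f, g, h, i, j, k, l, m} is all of U.
Only Echo contains m, so Echo is forced; the remaining 9 items need at least 3 more sets (each remaining set adds at most 4) — so at least 4 sets are needed, and 4 is optimal.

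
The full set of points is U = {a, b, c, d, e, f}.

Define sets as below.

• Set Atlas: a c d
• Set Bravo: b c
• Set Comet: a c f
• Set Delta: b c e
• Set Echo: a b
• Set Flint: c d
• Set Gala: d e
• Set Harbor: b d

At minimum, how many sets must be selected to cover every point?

Comet, Delta, and Harbor cover everything between them: the union {a, b, c, d, e, f} is all of U.
Only Comet contains f, so Comet is forced; the remaining 3 points need at least 2 more sets (each remaining set adds at most 2) — so at least 3 sets are needed, and 3 is optimal.

3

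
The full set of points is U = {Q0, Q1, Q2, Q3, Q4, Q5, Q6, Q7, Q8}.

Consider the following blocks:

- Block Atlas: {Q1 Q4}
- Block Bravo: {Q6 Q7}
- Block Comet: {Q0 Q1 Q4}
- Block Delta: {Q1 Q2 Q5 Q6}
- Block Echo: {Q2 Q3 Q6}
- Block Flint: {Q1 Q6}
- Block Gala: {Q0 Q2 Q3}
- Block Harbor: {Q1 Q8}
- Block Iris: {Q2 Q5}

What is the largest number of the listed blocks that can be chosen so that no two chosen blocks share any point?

Atlas, Bravo, Gala are pairwise disjoint (Atlas={Q1,Q4}; Bravo={Q6,Q7}; Gala={Q0,Q2,Q3}).
Every remaining block overlaps one of these, and no 4 of the listed blocks are pairwise disjoint, so 3 is the maximum.

3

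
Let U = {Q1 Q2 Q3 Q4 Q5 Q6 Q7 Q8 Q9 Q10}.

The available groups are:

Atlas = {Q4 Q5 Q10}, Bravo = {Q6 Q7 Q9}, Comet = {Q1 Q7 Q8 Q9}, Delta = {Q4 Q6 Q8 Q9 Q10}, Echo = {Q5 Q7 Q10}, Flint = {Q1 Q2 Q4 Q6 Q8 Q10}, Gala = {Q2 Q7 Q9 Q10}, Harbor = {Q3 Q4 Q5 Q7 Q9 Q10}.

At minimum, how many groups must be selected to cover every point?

2

Flint and Harbor cover everything between them: the union {Q1, Q2, Q3, Q4, Q5, Q6, Q7, Q8, Q9, Q10} is all of U.
No single group has all 10 points (the largest, Flint, has 6), so 2 is optimal.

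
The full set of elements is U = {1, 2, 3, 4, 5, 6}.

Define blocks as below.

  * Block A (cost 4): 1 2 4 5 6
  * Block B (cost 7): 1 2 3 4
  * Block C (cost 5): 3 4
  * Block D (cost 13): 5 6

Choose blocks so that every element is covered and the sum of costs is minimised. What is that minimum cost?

9

A, C together cover every element (A ∪ C = {1, 2, 3, 4, 5, 6}); total cost 4 + 5 = 9.
No covering selection has total cost below 9.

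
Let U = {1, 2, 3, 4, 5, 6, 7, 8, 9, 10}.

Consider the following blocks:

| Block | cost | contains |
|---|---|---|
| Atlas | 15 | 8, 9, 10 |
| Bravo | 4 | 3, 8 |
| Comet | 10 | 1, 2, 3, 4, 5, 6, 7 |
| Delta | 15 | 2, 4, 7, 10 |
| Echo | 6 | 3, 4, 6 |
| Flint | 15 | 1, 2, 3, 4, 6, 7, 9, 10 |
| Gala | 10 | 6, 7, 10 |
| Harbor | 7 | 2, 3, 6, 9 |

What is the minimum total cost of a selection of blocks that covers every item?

25

Atlas, Comet together cover every item (Atlas ∪ Comet = {1, 2, 3, 4, 5, 6, 7, 8, 9, 10}); total cost 15 + 10 = 25.
The greedy pick Comet, Bravo, Harbor, Gala costs 31; no covering selection beats 25.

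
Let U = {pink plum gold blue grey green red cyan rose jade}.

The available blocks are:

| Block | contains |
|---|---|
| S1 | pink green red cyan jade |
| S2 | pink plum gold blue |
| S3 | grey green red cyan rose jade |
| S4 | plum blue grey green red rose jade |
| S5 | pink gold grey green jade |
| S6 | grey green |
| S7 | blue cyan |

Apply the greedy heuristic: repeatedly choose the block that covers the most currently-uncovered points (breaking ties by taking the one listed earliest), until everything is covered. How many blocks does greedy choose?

Greedy: pick S4 (covers 7 new) → pick S1 (covers 2 new) → pick S2 (covers 1 new). Total picks: 3.
(The true minimum cover uses only 2 blocks, so greedy is not optimal here.)

3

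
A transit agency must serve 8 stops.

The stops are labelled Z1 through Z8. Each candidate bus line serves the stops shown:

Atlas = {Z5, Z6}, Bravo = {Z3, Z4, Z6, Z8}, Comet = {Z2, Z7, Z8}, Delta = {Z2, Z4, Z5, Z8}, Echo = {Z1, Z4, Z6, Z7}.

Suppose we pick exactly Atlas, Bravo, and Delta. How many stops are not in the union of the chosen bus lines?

Union of Atlas, Bravo, Delta = {Z2, Z3, Z4, Z5, Z6, Z8}.
Not covered: Z1, Z7 — 2 stops.

2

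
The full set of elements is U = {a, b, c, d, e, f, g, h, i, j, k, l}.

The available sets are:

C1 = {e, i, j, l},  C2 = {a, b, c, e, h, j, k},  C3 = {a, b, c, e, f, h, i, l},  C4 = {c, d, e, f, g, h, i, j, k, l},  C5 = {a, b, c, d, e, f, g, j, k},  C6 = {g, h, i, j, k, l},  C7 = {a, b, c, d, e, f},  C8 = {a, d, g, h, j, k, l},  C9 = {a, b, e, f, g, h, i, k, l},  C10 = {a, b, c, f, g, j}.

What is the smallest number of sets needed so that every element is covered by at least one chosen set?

2

Take {C3, C8}. Their union is {a, b, c, d, e, f, g, h, i, j, k, l}, which is all 12 elements.
No single set has all 12 elements (the largest, C4, has 10), so 2 is optimal.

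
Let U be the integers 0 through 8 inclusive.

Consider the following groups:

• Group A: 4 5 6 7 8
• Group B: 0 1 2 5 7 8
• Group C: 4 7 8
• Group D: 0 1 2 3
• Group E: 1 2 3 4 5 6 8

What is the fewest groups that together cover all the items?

2

Take {B, E}. Their union is {0, 1, 2, 3, 4, 5, 6, 7, 8}, which is all 9 items.
No single group has all 9 items (the largest, E, has 7), so 2 is optimal.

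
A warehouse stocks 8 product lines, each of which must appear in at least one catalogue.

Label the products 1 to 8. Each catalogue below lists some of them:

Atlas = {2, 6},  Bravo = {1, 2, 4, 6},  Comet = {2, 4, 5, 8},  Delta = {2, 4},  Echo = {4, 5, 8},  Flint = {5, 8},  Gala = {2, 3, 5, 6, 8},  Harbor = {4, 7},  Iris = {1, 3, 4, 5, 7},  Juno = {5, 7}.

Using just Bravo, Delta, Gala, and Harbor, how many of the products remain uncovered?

0

Union of Bravo, Delta, Gala, Harbor = {1, 2, 3, 4, 5, 6, 7, 8} — that's every product, so 0 are uncovered.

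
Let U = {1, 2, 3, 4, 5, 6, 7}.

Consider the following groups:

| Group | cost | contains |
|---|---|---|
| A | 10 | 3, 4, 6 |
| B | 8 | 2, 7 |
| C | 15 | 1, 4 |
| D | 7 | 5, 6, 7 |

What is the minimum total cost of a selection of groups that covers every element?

40

A, B, C, D together cover every element (A ∪ B ∪ C ∪ D = {1, 2, 3, 4, 5, 6, 7}); total cost 10 + 8 + 15 + 7 = 40.
No covering selection has total cost below 40.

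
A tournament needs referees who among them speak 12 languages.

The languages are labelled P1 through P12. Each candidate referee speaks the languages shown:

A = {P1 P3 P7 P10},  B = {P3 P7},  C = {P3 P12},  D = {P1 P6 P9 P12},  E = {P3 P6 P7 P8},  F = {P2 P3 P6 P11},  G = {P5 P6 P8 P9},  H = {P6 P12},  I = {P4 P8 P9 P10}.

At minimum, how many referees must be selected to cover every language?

D and E and F and G and I together: D ∪ E ∪ F ∪ G ∪ I = {P1, P2, P3, P4, P5, P6, P7, P8, P9, P10, P11, P12} — every language is covered.
No 4 of the 9 referees cover everything (all 126 combinations miss at least one language), so 5 is optimal.

5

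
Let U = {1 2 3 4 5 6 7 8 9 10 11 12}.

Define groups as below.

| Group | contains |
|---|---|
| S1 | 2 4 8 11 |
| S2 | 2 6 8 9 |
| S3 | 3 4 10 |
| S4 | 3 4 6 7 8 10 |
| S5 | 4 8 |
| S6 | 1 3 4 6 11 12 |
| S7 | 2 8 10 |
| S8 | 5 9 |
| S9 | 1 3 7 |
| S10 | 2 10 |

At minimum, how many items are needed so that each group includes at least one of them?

H = {1, 2, 4, 9} meets every group (each contains at least one member of H), and |H| = 4.
The groups S5, S8, S9, S10 are pairwise disjoint, so any hitting set needs a separate item for each — at least 4. Hence 4 is optimal.

4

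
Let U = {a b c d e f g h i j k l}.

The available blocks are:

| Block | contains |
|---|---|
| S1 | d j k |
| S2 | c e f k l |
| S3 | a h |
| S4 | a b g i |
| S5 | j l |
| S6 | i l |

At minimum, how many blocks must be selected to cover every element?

4

S1 and S2 and S3 and S4 together: S1 ∪ S2 ∪ S3 ∪ S4 = {a, b, c, d, e, f, g, h, i, j, k, l} — every element is covered.
Only S1 contains d, so S1 is forced; the remaining 9 elements need at least 3 more blocks (each remaining block adds at most 4) — so at least 4 blocks are needed, and 4 is optimal.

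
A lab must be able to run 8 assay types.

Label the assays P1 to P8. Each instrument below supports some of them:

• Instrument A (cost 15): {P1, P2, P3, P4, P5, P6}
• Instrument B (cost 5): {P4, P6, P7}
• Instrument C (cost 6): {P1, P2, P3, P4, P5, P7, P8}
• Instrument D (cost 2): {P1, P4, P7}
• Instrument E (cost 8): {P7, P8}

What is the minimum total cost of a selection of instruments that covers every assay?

11

B, C together cover every assay (B ∪ C = {P1, P2, P3, P4, P5, P6, P7, P8}); total cost 5 + 6 = 11.
The greedy pick D, C, B costs 13; no covering selection beats 11.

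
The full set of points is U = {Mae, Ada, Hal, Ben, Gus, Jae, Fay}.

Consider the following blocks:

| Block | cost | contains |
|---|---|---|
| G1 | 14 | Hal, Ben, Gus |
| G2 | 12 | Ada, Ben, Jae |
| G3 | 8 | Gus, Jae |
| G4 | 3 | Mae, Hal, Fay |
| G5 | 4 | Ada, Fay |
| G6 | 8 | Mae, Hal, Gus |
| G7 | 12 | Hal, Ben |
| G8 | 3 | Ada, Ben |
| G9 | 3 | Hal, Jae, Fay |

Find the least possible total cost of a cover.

G6, G8, G9 together cover every point (G6 ∪ G8 ∪ G9 = {Mae, Ada, Hal, Ben, Gus, Jae, Fay}); total cost 8 + 3 + 3 = 14.
The greedy pick G4, G8, G9, G3 costs 17; no covering selection beats 14.

14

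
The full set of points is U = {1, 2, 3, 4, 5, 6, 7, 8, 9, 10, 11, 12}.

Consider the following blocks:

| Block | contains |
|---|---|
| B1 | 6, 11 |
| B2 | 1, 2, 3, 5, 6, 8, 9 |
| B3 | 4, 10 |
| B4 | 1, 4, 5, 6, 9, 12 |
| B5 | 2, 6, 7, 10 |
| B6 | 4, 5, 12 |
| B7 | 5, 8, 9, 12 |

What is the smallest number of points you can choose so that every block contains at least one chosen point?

Take H = {4, 6, 8}. Each listed block contains at least one of these, so H is a hitting set of size 3.
The blocks B1, B3, B7 are pairwise disjoint, so any hitting set needs a separate point for each — at least 3. Hence 3 is optimal.

3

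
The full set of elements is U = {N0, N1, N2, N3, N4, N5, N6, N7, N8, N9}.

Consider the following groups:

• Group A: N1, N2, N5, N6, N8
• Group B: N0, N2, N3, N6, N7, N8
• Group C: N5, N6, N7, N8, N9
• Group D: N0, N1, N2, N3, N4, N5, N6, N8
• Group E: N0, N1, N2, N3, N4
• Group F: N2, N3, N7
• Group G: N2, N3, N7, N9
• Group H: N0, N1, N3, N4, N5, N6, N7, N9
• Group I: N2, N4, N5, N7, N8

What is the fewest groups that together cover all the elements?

Take {H, I}. Their union is {N0, N1, N2, N3, N4, N5, N6, N7, N8, N9}, which is all 10 elements.
No single group has all 10 elements (the largest, D, has 8), so 2 is optimal.

2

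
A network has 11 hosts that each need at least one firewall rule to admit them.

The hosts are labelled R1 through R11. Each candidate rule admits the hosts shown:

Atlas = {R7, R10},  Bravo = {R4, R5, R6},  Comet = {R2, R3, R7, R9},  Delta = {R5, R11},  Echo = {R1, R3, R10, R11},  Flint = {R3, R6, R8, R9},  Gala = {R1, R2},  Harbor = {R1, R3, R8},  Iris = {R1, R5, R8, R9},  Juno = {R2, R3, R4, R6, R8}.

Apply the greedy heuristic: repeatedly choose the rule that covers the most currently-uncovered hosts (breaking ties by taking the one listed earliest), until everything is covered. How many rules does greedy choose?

Greedy: pick Juno (covers 5 new) → pick Echo (covers 3 new) → pick Comet (covers 2 new) → pick Bravo (covers 1 new). Total picks: 4.

4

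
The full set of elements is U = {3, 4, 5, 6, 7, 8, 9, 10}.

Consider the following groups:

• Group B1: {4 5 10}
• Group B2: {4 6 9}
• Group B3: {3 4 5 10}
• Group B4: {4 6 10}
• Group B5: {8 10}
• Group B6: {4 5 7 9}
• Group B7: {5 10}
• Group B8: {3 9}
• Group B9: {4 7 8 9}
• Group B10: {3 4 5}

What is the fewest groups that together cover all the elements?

B3, B4, and B9 cover everything between them: the union {3, 4, 5, 6, 7, 8, 9, 10} is all of U.
No 2 of the 10 groups cover everything (all 45 combinations miss at least one element), so 3 is optimal.

3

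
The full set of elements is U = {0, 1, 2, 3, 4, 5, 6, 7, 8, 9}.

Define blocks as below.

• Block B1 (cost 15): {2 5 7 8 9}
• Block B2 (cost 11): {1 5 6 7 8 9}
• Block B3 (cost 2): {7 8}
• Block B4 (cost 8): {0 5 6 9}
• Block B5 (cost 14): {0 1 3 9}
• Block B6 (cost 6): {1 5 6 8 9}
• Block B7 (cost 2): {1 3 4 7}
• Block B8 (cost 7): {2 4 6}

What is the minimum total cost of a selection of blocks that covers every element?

B3, B4, B7, B8 together cover every element (B3 ∪ B4 ∪ B7 ∪ B8 = {0, 1, 2, 3, 4, 5, 6, 7, 8, 9}); total cost 2 + 8 + 2 + 7 = 19.
The greedy pick B7, B6, B8, B4 costs 23; no covering selection beats 19.

19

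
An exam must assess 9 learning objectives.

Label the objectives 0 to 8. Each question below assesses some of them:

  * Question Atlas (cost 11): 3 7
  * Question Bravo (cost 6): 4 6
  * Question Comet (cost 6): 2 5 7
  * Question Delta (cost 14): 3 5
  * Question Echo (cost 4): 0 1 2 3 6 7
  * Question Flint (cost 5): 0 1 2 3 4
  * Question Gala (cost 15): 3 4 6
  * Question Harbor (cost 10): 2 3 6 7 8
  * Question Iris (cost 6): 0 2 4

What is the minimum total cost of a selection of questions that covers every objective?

21

Comet, Flint, Harbor together cover every objective (Comet ∪ Flint ∪ Harbor = {0, 1, 2, 3, 4, 5, 6, 7, 8}); total cost 6 + 5 + 10 = 21.
The greedy pick Echo, Flint, Comet, Harbor costs 25; no covering selection beats 21.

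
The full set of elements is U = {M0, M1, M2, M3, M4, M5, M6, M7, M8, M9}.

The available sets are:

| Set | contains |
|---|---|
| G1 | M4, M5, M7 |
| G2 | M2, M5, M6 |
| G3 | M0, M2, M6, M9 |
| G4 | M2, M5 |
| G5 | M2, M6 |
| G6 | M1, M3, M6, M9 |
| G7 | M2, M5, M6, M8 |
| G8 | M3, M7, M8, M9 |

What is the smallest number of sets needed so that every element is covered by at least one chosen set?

4

G1 and G3 and G6 and G8 together: G1 ∪ G3 ∪ G6 ∪ G8 = {M0, M1, M2, M3, M4, M5, M6, M7, M8, M9} — every element is covered.
No 3 of the 8 sets cover everything (all 56 combinations miss at least one element), so 4 is optimal.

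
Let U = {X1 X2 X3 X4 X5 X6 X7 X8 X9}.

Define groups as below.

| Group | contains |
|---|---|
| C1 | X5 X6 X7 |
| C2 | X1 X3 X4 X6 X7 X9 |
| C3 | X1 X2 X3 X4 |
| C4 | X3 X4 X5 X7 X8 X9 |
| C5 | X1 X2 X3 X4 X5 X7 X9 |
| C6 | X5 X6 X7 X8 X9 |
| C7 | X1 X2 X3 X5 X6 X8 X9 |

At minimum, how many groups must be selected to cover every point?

2

C4 and C7 together: C4 ∪ C7 = {X1, X2, X3, X4, X5, X6, X7, X8, X9} — every point is covered.
No single group has all 9 points (the largest, C5, has 7), so 2 is optimal.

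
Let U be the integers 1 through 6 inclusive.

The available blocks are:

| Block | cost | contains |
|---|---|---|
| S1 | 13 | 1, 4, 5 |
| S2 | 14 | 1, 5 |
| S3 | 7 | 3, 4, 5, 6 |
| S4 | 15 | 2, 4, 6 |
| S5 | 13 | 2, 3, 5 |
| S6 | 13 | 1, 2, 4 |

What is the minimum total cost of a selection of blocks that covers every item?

S3, S6 together cover every item (S3 ∪ S6 = {1, 2, 3, 4, 5, 6}); total cost 7 + 13 = 20.
No covering selection has total cost below 20.

20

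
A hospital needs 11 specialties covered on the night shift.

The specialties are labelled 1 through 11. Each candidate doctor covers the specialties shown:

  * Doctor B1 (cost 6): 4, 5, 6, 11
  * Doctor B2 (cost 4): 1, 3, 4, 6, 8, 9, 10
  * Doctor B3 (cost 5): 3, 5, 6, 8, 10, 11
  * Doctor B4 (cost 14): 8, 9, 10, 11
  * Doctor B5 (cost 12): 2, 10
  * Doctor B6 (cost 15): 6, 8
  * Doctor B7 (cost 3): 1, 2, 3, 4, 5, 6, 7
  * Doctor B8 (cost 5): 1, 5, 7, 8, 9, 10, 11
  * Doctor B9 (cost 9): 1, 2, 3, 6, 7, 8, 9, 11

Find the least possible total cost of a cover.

B7, B8 together cover every specialty (B7 ∪ B8 = {1, 2, 3, 4, 5, 6, 7, 8, 9, 10, 11}); total cost 3 + 5 = 8.
No covering selection has total cost below 8.

8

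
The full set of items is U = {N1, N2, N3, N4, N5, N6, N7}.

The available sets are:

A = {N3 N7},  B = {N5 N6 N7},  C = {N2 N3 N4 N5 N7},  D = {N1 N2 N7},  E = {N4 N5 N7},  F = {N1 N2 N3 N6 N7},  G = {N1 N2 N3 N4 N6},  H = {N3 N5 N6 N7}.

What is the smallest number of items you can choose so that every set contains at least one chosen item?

2

The 2 items {N4, N7} hit every set.
No single item lies in every set, so at least 2 are needed and 2 is optimal.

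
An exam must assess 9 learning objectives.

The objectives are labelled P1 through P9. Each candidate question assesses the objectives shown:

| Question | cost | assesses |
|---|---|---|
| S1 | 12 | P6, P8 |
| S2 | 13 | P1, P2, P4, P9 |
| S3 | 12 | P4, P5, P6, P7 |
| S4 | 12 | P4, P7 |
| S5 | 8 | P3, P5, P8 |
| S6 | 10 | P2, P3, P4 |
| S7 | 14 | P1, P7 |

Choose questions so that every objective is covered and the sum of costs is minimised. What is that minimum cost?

33

S2, S3, S5 together cover every objective (S2 ∪ S3 ∪ S5 = {P1, P2, P3, P4, P5, P6, P7, P8, P9}); total cost 13 + 12 + 8 = 33.
No covering selection has total cost below 33.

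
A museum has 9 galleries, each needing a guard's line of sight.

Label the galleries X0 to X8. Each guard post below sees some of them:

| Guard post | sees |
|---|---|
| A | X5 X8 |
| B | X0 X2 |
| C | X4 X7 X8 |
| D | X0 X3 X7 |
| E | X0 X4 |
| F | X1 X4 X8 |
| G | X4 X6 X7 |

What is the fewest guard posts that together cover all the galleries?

5

Take {A, B, D, F, G}. Their union is {X0, X1, X2, X3, X4, X5, X6, X7, X8}, which is all 9 galleries.
No 4 of the 7 guard posts cover everything (all 35 combinations miss at least one gallery), so 5 is optimal.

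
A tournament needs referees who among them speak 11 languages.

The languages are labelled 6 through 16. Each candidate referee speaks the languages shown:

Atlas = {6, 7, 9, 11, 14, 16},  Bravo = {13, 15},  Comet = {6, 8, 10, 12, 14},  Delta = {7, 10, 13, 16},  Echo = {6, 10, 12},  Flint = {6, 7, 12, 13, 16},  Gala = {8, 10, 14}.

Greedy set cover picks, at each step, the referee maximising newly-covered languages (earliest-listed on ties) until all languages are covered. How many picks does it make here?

Greedy: pick Atlas (covers 6 new) → pick Comet (covers 3 new) → pick Bravo (covers 2 new). Total picks: 3.

3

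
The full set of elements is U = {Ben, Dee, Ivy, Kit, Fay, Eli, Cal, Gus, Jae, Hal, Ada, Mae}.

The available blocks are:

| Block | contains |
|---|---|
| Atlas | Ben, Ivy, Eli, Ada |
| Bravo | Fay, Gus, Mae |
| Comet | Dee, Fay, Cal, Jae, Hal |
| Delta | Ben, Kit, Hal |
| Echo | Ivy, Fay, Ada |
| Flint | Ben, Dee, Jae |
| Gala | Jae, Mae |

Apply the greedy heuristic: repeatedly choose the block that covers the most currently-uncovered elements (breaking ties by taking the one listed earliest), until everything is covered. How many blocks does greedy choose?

Greedy: pick Comet (covers 5 new) → pick Atlas (covers 4 new) → pick Bravo (covers 2 new) → pick Delta (covers 1 new). Total picks: 4.

4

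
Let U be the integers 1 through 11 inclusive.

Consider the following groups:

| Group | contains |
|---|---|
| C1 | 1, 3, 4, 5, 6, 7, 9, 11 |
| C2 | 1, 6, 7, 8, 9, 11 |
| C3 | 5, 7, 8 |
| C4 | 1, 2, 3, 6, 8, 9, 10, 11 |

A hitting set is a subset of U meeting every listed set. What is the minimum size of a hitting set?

2

Take H = {7, 9}. Each listed group contains at least one of these, so H is a hitting set of size 2.
No single item lies in every group, so at least 2 are needed and 2 is optimal.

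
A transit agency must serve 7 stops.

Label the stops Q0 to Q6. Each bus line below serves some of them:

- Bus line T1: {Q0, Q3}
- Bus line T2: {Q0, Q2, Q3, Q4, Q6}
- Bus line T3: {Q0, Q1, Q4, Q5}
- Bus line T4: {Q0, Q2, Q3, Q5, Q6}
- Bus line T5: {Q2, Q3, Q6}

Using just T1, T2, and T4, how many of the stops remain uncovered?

1

Union of T1, T2, T4 = {Q0, Q2, Q3, Q4, Q5, Q6}.
Not covered: Q1 — 1 stop.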